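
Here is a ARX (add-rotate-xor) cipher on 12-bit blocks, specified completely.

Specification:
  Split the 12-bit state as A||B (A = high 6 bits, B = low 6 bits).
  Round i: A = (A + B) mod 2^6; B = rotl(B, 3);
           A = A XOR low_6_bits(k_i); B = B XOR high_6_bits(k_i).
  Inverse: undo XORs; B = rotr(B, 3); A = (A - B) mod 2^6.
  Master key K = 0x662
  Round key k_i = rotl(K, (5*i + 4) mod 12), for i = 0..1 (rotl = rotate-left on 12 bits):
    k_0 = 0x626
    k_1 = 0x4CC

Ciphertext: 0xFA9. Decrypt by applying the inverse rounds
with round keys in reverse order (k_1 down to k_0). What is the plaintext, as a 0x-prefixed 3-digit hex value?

s_0 = ciphertext = 0xFA9
s_1 = InvRound(s_0, k_1) = 0x6D7
s_2 = InvRound(s_1, k_0) = 0x139

0x139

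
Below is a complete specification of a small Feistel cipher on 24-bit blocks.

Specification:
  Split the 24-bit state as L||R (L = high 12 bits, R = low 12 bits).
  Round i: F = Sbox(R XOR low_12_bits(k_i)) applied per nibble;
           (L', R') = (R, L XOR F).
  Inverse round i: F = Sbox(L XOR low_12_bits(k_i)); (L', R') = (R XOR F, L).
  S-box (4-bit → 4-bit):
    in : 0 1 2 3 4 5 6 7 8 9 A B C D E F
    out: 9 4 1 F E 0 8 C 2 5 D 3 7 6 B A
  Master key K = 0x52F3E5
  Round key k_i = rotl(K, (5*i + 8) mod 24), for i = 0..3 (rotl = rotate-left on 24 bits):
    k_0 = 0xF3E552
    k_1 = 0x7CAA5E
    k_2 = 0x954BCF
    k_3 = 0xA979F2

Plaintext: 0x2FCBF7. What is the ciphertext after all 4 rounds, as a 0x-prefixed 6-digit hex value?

0x3899F5

s_0 = plaintext = 0x2FCBF7
s_1 = Round(s_0, k_0) = 0xBF792C
s_2 = Round(s_1, k_1) = 0x92C436
s_3 = Round(s_2, k_2) = 0x436389
s_4 = Round(s_3, k_3) = 0x3899F5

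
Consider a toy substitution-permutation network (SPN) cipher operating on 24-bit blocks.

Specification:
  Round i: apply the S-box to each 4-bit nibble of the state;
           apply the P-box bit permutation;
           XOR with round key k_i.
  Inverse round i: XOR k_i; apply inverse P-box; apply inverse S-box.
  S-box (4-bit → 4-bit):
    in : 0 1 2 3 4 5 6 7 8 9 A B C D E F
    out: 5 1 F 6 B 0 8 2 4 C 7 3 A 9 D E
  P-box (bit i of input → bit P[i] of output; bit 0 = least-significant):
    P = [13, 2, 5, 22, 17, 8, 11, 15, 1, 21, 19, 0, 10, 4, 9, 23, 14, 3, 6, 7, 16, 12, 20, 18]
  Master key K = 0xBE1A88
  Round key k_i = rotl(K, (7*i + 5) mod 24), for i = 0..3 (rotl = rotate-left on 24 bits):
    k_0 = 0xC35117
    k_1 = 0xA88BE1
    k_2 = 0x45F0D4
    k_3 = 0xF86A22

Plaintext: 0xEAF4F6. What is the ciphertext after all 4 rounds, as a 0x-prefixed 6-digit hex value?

s_0 = plaintext = 0xEAF4F6
s_1 = Round(s_0, k_0) = 0x369A4C
s_2 = Round(s_1, k_1) = 0x521867
s_3 = Round(s_2, k_2) = 0x4D3418
s_4 = Round(s_3, k_3) = 0xDF3891

0xDF3891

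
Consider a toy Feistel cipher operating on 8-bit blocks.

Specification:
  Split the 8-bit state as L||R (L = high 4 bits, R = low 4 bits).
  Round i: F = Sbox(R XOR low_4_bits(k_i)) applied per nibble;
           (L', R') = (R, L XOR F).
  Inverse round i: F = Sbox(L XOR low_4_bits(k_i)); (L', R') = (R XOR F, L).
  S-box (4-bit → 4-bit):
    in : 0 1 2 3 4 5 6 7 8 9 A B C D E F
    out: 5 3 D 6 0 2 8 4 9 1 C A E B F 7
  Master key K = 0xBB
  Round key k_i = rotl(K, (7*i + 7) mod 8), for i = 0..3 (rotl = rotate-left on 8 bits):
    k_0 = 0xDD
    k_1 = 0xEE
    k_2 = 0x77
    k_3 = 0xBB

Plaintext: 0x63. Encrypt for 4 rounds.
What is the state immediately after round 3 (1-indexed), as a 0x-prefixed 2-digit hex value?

s_0 = plaintext = 0x63
s_1 = Round(s_0, k_0) = 0x39
s_2 = Round(s_1, k_1) = 0x97
s_3 = Round(s_2, k_2) = 0x7C
s_4 = Round(s_3, k_3) = 0xC3

0x7C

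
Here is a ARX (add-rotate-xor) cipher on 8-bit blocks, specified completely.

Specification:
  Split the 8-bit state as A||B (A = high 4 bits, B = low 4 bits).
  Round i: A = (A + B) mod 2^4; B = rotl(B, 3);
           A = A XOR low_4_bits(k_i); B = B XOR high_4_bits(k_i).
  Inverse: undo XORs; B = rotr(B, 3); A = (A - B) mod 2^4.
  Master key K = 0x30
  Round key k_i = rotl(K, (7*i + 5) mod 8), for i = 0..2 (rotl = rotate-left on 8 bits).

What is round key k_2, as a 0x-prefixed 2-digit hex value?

0x81

K = 0x30
k_0 = rotl(K, (7*0+5) mod 8) = rotl(K, 5) = 0x06
k_1 = rotl(K, (7*1+5) mod 8) = rotl(K, 4) = 0x03
k_2 = rotl(K, (7*2+5) mod 8) = rotl(K, 3) = 0x81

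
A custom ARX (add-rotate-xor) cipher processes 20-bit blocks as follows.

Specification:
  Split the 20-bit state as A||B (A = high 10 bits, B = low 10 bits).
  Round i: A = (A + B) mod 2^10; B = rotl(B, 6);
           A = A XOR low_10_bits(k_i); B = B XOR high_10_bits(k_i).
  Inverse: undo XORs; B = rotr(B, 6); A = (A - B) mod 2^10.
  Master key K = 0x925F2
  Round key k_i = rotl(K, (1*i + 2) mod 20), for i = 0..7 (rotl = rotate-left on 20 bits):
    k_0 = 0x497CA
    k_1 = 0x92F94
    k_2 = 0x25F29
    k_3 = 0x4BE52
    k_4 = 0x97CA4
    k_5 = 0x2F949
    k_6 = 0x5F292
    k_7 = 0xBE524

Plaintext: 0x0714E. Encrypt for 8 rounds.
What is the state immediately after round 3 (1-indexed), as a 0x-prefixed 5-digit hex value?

0xF30B5

s_0 = plaintext = 0x0714E
s_1 = Round(s_0, k_0) = 0xA82B1
s_2 = Round(s_1, k_1) = 0xB1620
s_3 = Round(s_2, k_2) = 0xF30B5
s_4 = Round(s_3, k_3) = 0xB4C64
s_5 = Round(s_4, k_4) = 0xE4F59
s_6 = Round(s_5, k_5) = 0xE96CB
s_7 = Round(s_6, k_6) = 0x38B90
s_8 = Round(s_7, k_7) = 0x55AC0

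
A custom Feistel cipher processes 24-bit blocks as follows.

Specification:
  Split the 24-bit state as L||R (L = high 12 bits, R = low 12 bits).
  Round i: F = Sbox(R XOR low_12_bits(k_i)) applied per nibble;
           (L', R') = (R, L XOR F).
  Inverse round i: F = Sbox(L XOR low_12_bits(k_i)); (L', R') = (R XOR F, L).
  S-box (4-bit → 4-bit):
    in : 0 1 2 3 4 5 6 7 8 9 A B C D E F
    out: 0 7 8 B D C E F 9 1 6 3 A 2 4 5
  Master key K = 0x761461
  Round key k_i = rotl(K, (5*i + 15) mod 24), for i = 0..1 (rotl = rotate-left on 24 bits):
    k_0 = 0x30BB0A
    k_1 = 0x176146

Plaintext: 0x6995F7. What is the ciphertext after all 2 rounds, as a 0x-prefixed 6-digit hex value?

s_0 = plaintext = 0x6995F7
s_1 = Round(s_0, k_0) = 0x5F72CB
s_2 = Round(s_1, k_1) = 0x2CBE65

0x2CBE65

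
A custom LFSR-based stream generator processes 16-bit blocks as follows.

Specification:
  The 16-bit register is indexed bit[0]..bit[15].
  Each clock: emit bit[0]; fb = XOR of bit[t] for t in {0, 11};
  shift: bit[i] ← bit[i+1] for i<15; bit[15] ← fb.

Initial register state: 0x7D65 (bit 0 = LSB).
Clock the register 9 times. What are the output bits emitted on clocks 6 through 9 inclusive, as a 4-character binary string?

1101

reg_0 = 0x7D65
clock 1: out=1, reg = 0x3EB2
clock 2: out=0, reg = 0x9F59
clock 3: out=1, reg = 0x4FAC
clock 4: out=0, reg = 0xA7D6
clock 5: out=0, reg = 0x53EB
clock 6: out=1, reg = 0xA9F5
clock 7: out=1, reg = 0x54FA
clock 8: out=0, reg = 0x2A7D
clock 9: out=1, reg = 0x153E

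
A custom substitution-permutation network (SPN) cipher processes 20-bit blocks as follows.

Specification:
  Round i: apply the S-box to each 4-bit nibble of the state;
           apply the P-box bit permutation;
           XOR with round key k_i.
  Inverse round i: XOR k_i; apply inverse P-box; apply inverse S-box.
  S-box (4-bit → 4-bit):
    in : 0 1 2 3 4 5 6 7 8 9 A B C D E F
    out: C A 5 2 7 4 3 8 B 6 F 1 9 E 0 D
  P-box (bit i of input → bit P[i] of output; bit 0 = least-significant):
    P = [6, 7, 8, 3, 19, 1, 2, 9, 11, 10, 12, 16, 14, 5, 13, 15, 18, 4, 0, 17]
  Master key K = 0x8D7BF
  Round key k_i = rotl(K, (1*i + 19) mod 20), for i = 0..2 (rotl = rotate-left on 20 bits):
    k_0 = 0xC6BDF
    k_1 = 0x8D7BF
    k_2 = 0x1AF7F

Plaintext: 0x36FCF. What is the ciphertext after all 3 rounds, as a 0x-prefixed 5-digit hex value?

0x37E61

s_0 = plaintext = 0x36FCF
s_1 = Round(s_0, k_0) = 0x530A7
s_2 = Round(s_1, k_1) = 0x1C590
s_3 = Round(s_2, k_2) = 0x37E61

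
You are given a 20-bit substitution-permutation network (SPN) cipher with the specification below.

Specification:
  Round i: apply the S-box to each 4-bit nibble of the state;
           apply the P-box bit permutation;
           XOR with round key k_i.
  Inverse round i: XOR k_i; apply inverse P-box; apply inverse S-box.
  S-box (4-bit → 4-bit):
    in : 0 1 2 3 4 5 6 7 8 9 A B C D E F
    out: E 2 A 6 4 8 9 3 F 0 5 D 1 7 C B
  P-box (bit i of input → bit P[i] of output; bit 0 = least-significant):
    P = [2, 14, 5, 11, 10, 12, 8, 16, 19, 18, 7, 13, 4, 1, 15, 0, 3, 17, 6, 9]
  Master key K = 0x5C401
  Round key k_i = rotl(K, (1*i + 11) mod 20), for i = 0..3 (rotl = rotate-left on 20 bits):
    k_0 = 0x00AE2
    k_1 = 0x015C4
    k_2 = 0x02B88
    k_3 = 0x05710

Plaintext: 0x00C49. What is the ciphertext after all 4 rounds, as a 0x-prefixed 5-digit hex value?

0x55D28

s_0 = plaintext = 0x00C49
s_1 = Round(s_0, k_0) = 0xA89A1
s_2 = Round(s_1, k_1) = 0x0D09F
s_3 = Round(s_2, k_2) = 0x6C15E
s_4 = Round(s_3, k_3) = 0x55D28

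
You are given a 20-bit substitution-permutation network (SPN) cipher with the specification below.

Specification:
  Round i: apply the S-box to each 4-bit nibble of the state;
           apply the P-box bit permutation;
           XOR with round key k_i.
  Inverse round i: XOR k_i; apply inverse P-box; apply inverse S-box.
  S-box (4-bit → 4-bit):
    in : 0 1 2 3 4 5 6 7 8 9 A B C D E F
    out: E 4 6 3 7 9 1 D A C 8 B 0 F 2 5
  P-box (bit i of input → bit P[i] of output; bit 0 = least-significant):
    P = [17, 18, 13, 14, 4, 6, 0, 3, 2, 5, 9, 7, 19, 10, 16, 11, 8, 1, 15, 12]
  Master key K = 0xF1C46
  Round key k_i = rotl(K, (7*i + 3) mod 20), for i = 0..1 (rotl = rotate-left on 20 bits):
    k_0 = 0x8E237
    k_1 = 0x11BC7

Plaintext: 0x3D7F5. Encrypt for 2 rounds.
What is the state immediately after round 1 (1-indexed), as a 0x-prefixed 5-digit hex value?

s_0 = plaintext = 0x3D7F5
s_1 = Round(s_0, k_0) = 0x3ADA0
s_2 = Round(s_1, k_1) = 0x57069

0x3ADA0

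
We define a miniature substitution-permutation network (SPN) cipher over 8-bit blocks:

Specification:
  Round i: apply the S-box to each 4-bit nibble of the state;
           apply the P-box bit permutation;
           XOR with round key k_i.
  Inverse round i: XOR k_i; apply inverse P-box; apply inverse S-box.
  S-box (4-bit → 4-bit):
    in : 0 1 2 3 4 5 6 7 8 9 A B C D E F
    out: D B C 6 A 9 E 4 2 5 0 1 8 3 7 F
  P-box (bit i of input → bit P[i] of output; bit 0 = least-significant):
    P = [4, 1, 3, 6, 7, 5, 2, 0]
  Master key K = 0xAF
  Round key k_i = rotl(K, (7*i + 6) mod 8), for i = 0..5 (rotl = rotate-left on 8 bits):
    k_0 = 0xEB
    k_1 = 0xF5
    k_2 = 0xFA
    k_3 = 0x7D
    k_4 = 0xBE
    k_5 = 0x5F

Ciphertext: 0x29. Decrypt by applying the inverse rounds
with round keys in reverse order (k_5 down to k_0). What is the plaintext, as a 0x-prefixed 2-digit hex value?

0x1F

s_0 = ciphertext = 0x29
s_1 = InvRound(s_0, k_5) = 0x31
s_2 = InvRound(s_1, k_4) = 0x03
s_3 = InvRound(s_2, k_3) = 0x3F
s_4 = InvRound(s_3, k_2) = 0x0C
s_5 = InvRound(s_4, k_1) = 0x10
s_6 = InvRound(s_5, k_0) = 0x1F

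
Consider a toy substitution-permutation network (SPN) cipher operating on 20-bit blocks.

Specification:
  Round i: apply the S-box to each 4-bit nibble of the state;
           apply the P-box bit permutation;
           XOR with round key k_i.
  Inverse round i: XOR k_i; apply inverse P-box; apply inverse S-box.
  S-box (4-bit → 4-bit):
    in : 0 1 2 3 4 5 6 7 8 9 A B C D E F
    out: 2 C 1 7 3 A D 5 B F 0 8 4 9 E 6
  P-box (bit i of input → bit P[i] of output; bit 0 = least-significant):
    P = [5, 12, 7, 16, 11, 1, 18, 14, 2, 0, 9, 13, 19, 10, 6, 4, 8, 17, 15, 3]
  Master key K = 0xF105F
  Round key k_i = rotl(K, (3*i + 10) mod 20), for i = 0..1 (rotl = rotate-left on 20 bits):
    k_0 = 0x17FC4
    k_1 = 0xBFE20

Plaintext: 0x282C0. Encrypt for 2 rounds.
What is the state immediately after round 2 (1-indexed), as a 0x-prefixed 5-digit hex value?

0x3A778

s_0 = plaintext = 0x282C0
s_1 = Round(s_0, k_0) = 0xD6AD0
s_2 = Round(s_1, k_1) = 0x3A778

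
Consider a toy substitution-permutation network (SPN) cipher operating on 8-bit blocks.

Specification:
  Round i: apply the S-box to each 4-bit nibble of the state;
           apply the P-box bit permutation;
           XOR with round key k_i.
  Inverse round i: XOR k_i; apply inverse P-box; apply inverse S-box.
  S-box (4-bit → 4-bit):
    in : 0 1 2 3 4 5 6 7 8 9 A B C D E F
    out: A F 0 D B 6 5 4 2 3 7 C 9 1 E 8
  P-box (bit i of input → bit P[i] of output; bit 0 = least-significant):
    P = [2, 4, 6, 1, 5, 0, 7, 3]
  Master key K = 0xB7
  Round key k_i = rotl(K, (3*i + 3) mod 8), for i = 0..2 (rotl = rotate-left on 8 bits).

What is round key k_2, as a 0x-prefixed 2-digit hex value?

0x6F

K = 0xB7
k_0 = rotl(K, (3*0+3) mod 8) = rotl(K, 3) = 0xBD
k_1 = rotl(K, (3*1+3) mod 8) = rotl(K, 6) = 0xED
k_2 = rotl(K, (3*2+3) mod 8) = rotl(K, 1) = 0x6F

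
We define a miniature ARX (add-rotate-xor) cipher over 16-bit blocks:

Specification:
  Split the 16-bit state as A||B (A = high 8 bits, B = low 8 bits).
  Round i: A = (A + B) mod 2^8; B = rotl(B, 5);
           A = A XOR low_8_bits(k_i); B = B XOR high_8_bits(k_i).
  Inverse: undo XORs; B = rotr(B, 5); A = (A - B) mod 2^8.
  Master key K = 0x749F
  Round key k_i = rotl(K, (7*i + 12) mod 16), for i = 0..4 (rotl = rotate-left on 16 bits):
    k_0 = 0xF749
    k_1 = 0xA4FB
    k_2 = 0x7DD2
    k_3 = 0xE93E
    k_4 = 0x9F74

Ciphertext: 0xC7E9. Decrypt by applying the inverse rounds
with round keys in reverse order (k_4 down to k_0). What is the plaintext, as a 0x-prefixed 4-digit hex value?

0xDCC9

s_0 = ciphertext = 0xC7E9
s_1 = InvRound(s_0, k_4) = 0x00B3
s_2 = InvRound(s_1, k_3) = 0x6CD2
s_3 = InvRound(s_2, k_2) = 0x417D
s_4 = InvRound(s_3, k_1) = 0xECCE
s_5 = InvRound(s_4, k_0) = 0xDCC9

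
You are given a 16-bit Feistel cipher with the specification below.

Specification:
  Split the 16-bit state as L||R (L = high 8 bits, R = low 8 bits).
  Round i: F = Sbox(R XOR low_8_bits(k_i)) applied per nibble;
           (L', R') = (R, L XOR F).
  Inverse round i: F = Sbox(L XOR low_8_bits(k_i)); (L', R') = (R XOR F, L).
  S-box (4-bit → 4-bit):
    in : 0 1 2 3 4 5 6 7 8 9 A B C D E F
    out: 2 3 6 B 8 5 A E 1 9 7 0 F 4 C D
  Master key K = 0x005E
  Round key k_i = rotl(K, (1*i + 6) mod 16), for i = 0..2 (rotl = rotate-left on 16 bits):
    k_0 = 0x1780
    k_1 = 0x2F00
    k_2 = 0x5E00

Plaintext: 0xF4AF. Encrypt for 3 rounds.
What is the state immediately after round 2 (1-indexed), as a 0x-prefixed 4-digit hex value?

0x9936

s_0 = plaintext = 0xF4AF
s_1 = Round(s_0, k_0) = 0xAF99
s_2 = Round(s_1, k_1) = 0x9936
s_3 = Round(s_2, k_2) = 0x3623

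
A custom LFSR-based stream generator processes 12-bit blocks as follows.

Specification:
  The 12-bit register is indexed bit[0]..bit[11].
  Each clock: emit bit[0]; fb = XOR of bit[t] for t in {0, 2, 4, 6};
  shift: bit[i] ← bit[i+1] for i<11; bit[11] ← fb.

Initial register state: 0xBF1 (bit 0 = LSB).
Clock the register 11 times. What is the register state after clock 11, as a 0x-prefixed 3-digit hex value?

0xFBB

reg_0 = 0xBF1
clock 1: out=1, reg = 0xDF8
clock 2: out=0, reg = 0x6FC
clock 3: out=0, reg = 0xB7E
clock 4: out=0, reg = 0xDBF
clock 5: out=1, reg = 0xEDF
clock 6: out=1, reg = 0x76F
clock 7: out=1, reg = 0xBB7
clock 8: out=1, reg = 0xDDB
clock 9: out=1, reg = 0xEED
clock 10: out=1, reg = 0xF76
clock 11: out=0, reg = 0xFBB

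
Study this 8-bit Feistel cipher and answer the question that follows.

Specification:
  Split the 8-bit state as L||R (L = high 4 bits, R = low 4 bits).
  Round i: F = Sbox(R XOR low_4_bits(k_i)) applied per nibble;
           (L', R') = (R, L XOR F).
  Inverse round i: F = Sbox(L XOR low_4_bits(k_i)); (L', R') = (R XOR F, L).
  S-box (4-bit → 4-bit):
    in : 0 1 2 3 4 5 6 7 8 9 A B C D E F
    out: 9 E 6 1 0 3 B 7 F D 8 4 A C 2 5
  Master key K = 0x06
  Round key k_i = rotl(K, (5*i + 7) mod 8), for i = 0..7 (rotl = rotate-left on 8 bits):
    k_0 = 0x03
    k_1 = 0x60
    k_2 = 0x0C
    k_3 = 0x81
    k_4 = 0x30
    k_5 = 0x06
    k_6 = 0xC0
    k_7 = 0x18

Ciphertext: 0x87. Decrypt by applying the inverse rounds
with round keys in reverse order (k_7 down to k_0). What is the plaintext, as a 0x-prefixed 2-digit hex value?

0x89

s_0 = ciphertext = 0x87
s_1 = InvRound(s_0, k_7) = 0xE8
s_2 = InvRound(s_1, k_6) = 0xAE
s_3 = InvRound(s_2, k_5) = 0x4A
s_4 = InvRound(s_3, k_4) = 0xA4
s_5 = InvRound(s_4, k_3) = 0x0A
s_6 = InvRound(s_5, k_2) = 0x00
s_7 = InvRound(s_6, k_1) = 0x90
s_8 = InvRound(s_7, k_0) = 0x89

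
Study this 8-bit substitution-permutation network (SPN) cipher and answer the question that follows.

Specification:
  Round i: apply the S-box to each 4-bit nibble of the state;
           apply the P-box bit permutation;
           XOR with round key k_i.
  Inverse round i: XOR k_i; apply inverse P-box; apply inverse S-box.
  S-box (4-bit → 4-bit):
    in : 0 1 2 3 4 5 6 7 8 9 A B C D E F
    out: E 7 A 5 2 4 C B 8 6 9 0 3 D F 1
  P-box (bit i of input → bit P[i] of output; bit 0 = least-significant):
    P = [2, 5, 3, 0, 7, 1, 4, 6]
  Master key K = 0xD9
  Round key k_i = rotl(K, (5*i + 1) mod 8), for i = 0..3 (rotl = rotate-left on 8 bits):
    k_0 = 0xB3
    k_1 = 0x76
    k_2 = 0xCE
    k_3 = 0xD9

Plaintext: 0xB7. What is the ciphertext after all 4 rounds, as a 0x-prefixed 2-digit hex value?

s_0 = plaintext = 0xB7
s_1 = Round(s_0, k_0) = 0x96
s_2 = Round(s_1, k_1) = 0x6D
s_3 = Round(s_2, k_2) = 0x93
s_4 = Round(s_3, k_3) = 0xC7

0xC7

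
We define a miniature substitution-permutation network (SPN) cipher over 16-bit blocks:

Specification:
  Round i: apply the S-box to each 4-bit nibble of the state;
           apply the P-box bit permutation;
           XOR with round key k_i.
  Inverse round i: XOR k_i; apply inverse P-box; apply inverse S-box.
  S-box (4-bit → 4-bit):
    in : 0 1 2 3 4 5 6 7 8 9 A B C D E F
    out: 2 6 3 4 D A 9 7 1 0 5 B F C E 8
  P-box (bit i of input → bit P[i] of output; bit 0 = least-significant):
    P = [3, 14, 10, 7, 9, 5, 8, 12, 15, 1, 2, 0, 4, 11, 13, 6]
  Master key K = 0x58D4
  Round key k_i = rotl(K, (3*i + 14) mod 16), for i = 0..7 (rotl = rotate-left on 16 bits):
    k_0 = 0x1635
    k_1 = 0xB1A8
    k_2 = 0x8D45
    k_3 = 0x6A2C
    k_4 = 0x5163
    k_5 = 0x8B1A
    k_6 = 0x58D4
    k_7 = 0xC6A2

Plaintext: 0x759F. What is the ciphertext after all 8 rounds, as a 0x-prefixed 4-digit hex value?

0x74B5

s_0 = plaintext = 0x759F
s_1 = Round(s_0, k_0) = 0x3EA6
s_2 = Round(s_1, k_1) = 0x9227
s_3 = Round(s_2, k_2) = 0x4B6F
s_4 = Round(s_3, k_3) = 0xD8FF
s_5 = Round(s_4, k_4) = 0xE1A3
s_6 = Round(s_5, k_5) = 0xA45C
s_7 = Round(s_6, k_6) = 0xAC69
s_8 = Round(s_7, k_7) = 0x74B5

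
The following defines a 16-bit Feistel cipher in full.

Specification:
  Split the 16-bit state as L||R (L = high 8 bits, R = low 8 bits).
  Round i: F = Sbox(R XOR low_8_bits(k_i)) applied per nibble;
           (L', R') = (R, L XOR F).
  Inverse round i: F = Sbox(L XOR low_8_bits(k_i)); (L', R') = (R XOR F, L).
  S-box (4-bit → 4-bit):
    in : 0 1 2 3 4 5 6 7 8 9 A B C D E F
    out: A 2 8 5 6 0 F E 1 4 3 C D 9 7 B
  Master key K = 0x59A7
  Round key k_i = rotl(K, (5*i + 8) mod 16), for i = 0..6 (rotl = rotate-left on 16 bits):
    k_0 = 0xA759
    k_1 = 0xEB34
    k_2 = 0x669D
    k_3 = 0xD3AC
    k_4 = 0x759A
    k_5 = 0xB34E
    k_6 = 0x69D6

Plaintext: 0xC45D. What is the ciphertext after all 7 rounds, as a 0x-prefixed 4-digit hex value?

0x6D04

s_0 = plaintext = 0xC45D
s_1 = Round(s_0, k_0) = 0x5D62
s_2 = Round(s_1, k_1) = 0x6252
s_3 = Round(s_2, k_2) = 0x52B9
s_4 = Round(s_3, k_3) = 0xB972
s_5 = Round(s_4, k_4) = 0x72C8
s_6 = Round(s_5, k_5) = 0xC86D
s_7 = Round(s_6, k_6) = 0x6D04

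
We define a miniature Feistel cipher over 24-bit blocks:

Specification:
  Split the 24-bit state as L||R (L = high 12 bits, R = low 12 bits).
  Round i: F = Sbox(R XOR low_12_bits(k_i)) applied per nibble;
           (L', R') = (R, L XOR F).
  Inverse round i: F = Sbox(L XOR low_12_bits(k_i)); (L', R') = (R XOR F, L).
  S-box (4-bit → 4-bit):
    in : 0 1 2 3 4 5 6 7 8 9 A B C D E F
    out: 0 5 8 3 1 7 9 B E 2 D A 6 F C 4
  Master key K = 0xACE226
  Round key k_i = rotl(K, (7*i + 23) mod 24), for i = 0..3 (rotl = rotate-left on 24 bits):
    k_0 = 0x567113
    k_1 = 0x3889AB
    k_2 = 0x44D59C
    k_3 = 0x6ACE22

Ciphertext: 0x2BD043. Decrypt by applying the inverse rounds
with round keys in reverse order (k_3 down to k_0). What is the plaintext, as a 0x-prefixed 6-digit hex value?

0x3FF811

s_0 = ciphertext = 0x2BD043
s_1 = InvRound(s_0, k_3) = 0x6672BD
s_2 = InvRound(s_1, k_2) = 0x1F7667
s_3 = InvRound(s_2, k_1) = 0x8111F7
s_4 = InvRound(s_3, k_0) = 0x3FF811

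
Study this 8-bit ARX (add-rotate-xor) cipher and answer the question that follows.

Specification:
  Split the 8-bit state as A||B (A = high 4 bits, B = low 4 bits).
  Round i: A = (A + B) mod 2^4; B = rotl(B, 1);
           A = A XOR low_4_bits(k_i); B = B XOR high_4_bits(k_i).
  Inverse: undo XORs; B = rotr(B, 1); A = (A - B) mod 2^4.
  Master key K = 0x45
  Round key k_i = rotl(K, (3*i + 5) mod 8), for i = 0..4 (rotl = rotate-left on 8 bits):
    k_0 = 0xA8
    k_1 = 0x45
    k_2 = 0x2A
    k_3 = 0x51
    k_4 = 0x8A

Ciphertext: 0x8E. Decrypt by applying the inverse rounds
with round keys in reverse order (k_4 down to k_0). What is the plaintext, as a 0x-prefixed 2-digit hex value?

s_0 = ciphertext = 0x8E
s_1 = InvRound(s_0, k_4) = 0xF3
s_2 = InvRound(s_1, k_3) = 0xB3
s_3 = InvRound(s_2, k_2) = 0x98
s_4 = InvRound(s_3, k_1) = 0x66
s_5 = InvRound(s_4, k_0) = 0x86

0x86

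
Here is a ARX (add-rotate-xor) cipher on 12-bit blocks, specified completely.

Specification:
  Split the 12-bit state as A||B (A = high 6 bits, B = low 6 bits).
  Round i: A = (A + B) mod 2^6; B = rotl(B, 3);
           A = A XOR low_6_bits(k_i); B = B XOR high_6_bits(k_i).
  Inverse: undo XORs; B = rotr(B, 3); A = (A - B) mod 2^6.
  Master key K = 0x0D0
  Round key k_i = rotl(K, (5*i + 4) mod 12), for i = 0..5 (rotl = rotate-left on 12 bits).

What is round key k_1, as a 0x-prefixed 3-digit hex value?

K = 0x0D0
k_0 = rotl(K, (5*0+4) mod 12) = rotl(K, 4) = 0xD00
k_1 = rotl(K, (5*1+4) mod 12) = rotl(K, 9) = 0x01A

0x01A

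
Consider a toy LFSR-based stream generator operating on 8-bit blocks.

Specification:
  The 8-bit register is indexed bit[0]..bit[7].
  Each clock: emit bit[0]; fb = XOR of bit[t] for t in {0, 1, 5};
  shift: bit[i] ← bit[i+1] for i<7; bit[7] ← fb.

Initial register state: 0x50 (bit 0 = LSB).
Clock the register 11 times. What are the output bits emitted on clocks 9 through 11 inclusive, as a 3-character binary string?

010

reg_0 = 0x50
clock 1: out=0, reg = 0x28
clock 2: out=0, reg = 0x94
clock 3: out=0, reg = 0x4A
clock 4: out=0, reg = 0xA5
clock 5: out=1, reg = 0x52
clock 6: out=0, reg = 0xA9
clock 7: out=1, reg = 0x54
clock 8: out=0, reg = 0x2A
clock 9: out=0, reg = 0x15
clock 10: out=1, reg = 0x8A
clock 11: out=0, reg = 0xC5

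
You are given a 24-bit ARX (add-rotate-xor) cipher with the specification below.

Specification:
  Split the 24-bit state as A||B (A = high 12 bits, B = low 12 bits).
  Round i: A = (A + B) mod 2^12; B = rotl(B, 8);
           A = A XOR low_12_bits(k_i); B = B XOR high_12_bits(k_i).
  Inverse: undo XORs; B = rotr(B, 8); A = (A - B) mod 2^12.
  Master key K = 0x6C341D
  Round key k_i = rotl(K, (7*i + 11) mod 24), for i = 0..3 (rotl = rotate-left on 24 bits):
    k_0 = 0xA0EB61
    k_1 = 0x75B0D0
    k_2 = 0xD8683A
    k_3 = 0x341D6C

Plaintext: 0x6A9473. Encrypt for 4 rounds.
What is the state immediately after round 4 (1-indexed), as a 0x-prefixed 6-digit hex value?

0xF25967

s_0 = plaintext = 0x6A9473
s_1 = Round(s_0, k_0) = 0x07D949
s_2 = Round(s_1, k_1) = 0x916ECF
s_3 = Round(s_2, k_2) = 0xFDF26A
s_4 = Round(s_3, k_3) = 0xF25967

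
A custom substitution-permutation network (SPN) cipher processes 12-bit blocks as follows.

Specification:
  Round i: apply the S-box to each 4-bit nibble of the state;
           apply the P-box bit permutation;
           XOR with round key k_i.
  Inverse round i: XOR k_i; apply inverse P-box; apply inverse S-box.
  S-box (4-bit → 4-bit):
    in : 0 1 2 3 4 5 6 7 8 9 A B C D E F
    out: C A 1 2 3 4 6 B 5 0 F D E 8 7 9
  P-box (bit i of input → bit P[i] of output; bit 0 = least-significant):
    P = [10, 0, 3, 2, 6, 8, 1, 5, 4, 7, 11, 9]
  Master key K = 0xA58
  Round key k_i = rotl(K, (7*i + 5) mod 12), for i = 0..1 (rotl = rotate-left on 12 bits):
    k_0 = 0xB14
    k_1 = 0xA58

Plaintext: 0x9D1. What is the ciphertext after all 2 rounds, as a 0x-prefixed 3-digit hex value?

0x14D

s_0 = plaintext = 0x9D1
s_1 = Round(s_0, k_0) = 0xB31
s_2 = Round(s_1, k_1) = 0x14D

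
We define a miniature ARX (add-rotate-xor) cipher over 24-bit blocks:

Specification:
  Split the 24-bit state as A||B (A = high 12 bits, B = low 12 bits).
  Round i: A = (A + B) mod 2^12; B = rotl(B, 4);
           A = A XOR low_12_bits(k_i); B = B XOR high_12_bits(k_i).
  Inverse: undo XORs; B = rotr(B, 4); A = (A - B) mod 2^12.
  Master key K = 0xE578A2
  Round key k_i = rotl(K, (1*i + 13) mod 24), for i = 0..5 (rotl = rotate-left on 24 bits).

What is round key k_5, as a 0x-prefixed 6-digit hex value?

K = 0xE578A2
k_0 = rotl(K, (1*0+13) mod 24) = rotl(K, 13) = 0x145CAF
k_1 = rotl(K, (1*1+13) mod 24) = rotl(K, 14) = 0x28B95E
k_2 = rotl(K, (1*2+13) mod 24) = rotl(K, 15) = 0x5172BC
k_3 = rotl(K, (1*3+13) mod 24) = rotl(K, 16) = 0xA2E578
k_4 = rotl(K, (1*4+13) mod 24) = rotl(K, 17) = 0x45CAF1
k_5 = rotl(K, (1*5+13) mod 24) = rotl(K, 18) = 0x8B95E2

0x8B95E2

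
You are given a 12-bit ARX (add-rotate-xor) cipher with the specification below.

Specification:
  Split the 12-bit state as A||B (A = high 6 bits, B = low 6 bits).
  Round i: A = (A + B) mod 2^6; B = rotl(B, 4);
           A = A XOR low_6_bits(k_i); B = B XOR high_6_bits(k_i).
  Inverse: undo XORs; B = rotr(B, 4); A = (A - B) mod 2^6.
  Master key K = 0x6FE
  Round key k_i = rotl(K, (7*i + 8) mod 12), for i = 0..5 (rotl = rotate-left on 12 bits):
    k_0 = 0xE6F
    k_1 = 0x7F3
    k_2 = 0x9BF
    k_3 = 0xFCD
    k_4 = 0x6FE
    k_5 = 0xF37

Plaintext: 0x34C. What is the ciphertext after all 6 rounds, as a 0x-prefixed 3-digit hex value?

s_0 = plaintext = 0x34C
s_1 = Round(s_0, k_0) = 0xDBA
s_2 = Round(s_1, k_1) = 0x0F1
s_3 = Round(s_2, k_2) = 0x2FA
s_4 = Round(s_3, k_3) = 0x211
s_5 = Round(s_4, k_4) = 0x9CF
s_6 = Round(s_5, k_5) = 0x04F

0x04F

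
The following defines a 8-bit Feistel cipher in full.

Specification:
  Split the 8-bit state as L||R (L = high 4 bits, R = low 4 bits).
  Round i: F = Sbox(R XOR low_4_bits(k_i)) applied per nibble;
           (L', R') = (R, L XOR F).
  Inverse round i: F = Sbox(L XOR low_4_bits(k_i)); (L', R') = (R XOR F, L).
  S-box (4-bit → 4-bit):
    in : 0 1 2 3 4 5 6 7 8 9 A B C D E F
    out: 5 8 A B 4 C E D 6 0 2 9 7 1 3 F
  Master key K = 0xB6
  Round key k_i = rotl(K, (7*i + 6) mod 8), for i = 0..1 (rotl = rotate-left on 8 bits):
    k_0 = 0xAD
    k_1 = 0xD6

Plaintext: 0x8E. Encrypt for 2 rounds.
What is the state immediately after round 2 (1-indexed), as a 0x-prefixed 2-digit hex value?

s_0 = plaintext = 0x8E
s_1 = Round(s_0, k_0) = 0xE3
s_2 = Round(s_1, k_1) = 0x32

0x32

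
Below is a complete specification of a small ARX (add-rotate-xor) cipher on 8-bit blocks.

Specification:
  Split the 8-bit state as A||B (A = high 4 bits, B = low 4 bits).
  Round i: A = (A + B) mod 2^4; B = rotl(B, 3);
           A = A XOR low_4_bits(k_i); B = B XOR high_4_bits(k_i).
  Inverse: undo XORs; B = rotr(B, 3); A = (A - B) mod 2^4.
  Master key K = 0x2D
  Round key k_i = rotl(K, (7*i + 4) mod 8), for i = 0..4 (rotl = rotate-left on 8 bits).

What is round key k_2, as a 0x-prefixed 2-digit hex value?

K = 0x2D
k_0 = rotl(K, (7*0+4) mod 8) = rotl(K, 4) = 0xD2
k_1 = rotl(K, (7*1+4) mod 8) = rotl(K, 3) = 0x69
k_2 = rotl(K, (7*2+4) mod 8) = rotl(K, 2) = 0xB4

0xB4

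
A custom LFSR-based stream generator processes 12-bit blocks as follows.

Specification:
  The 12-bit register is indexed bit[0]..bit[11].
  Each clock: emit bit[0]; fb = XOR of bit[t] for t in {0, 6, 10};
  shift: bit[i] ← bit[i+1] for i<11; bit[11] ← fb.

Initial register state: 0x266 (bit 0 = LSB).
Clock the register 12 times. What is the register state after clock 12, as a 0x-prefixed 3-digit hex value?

reg_0 = 0x266
clock 1: out=0, reg = 0x933
clock 2: out=1, reg = 0xC99
clock 3: out=1, reg = 0x64C
clock 4: out=0, reg = 0x326
clock 5: out=0, reg = 0x193
clock 6: out=1, reg = 0x8C9
clock 7: out=1, reg = 0x464
clock 8: out=0, reg = 0x232
clock 9: out=0, reg = 0x119
clock 10: out=1, reg = 0x88C
clock 11: out=0, reg = 0x446
clock 12: out=0, reg = 0x223

0x223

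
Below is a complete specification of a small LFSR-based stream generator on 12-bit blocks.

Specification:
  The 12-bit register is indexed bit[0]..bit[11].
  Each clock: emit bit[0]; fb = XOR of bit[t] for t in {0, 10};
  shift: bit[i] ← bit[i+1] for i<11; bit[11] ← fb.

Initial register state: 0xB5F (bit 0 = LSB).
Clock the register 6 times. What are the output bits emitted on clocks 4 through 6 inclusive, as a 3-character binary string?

110

reg_0 = 0xB5F
clock 1: out=1, reg = 0xDAF
clock 2: out=1, reg = 0x6D7
clock 3: out=1, reg = 0x36B
clock 4: out=1, reg = 0x9B5
clock 5: out=1, reg = 0xCDA
clock 6: out=0, reg = 0xE6D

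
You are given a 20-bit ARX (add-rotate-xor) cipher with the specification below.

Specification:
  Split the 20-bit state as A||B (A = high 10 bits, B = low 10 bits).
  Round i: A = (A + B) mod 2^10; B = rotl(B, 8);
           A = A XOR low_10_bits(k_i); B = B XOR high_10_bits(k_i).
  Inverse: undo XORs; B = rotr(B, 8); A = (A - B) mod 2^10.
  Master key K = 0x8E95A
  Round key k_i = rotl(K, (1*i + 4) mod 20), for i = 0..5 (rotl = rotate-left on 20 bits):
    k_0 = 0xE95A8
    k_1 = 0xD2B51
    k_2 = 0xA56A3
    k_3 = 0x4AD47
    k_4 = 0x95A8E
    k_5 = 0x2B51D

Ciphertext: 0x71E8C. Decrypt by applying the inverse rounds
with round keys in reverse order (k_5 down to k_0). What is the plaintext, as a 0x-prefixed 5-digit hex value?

s_0 = ciphertext = 0x71E8C
s_1 = InvRound(s_0, k_5) = 0x15086
s_2 = InvRound(s_1, k_4) = 0xE6342
s_3 = InvRound(s_2, k_3) = 0x4E5A6
s_4 = InvRound(s_3, k_2) = 0xB2CCF
s_5 = InvRound(s_4, k_1) = 0xE0E17
s_6 = InvRound(s_5, k_0) = 0xD8AC9

0xD8AC9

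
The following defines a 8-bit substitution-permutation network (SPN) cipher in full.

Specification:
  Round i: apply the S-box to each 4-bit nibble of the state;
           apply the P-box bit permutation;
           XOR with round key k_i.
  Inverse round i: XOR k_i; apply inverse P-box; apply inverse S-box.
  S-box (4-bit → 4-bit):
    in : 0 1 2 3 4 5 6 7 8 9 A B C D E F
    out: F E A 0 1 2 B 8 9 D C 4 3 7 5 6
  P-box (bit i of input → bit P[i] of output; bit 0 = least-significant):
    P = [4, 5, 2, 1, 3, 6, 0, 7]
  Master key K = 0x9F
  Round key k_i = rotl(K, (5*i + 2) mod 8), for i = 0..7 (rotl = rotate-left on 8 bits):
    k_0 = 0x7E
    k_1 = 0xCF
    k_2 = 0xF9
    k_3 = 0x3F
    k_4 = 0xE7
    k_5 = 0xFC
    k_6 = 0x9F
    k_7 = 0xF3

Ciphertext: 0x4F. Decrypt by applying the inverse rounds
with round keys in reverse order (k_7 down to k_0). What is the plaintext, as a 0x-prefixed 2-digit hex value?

s_0 = ciphertext = 0x4F
s_1 = InvRound(s_0, k_7) = 0x8D
s_2 = InvRound(s_1, k_6) = 0x38
s_3 = InvRound(s_2, k_5) = 0x2B
s_4 = InvRound(s_3, k_4) = 0x6B
s_5 = InvRound(s_4, k_3) = 0x5E
s_6 = InvRound(s_5, k_2) = 0xA1
s_7 = InvRound(s_6, k_1) = 0xC1
s_8 = InvRound(s_7, k_0) = 0x90

0x90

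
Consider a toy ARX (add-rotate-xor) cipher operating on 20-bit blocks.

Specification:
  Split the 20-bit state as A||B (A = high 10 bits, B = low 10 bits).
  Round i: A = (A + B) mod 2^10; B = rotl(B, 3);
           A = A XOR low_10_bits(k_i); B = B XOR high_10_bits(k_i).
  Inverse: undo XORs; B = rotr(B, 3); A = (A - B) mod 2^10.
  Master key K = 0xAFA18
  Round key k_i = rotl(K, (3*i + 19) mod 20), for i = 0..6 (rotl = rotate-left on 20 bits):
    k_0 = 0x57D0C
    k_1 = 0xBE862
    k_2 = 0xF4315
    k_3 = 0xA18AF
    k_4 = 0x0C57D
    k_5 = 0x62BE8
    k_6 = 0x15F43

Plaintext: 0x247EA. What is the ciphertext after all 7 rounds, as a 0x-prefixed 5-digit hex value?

0x20992

s_0 = plaintext = 0x247EA
s_1 = Round(s_0, k_0) = 0x5DE08
s_2 = Round(s_1, k_1) = 0xC76BE
s_3 = Round(s_2, k_2) = 0xB3A25
s_4 = Round(s_3, k_3) = 0x173AA
s_5 = Round(s_4, k_4) = 0x5ED66
s_6 = Round(s_5, k_5) = 0x426B8
s_7 = Round(s_6, k_6) = 0x20992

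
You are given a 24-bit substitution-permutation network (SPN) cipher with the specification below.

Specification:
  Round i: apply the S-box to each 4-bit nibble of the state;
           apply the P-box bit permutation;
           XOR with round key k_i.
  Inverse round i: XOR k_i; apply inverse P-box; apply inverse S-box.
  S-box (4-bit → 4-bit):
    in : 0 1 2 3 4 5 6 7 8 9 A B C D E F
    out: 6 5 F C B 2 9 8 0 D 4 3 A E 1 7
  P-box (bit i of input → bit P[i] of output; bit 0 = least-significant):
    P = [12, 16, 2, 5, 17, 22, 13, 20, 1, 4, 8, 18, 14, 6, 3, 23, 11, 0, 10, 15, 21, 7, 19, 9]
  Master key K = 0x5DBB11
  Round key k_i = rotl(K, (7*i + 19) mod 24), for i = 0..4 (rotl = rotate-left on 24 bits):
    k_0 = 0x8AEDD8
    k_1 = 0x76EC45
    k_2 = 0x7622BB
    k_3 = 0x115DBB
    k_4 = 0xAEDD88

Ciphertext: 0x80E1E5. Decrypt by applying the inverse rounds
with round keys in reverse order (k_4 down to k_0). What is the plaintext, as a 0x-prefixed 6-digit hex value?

0x110746

s_0 = ciphertext = 0x80E1E5
s_1 = InvRound(s_0, k_4) = 0x1F0719
s_2 = InvRound(s_1, k_3) = 0xDEE6E6
s_3 = InvRound(s_2, k_2) = 0x1D258A
s_4 = InvRound(s_3, k_1) = 0xF4F1B0
s_5 = InvRound(s_4, k_0) = 0x110746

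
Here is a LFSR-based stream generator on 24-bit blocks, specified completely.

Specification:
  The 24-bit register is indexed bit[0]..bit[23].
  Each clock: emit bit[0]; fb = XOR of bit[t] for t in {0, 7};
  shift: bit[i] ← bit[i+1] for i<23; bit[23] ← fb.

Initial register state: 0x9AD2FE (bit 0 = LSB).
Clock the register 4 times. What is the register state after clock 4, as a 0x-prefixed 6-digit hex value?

reg_0 = 0x9AD2FE
clock 1: out=0, reg = 0xCD697F
clock 2: out=1, reg = 0xE6B4BF
clock 3: out=1, reg = 0x735A5F
clock 4: out=1, reg = 0xB9AD2F

0xB9AD2F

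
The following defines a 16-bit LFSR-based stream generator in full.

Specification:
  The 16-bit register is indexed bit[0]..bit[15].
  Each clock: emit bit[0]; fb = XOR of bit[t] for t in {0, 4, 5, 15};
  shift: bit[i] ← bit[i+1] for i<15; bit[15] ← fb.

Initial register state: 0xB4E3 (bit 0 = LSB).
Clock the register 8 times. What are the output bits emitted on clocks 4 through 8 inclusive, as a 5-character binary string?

00111

reg_0 = 0xB4E3
clock 1: out=1, reg = 0xDA71
clock 2: out=1, reg = 0x6D38
clock 3: out=0, reg = 0x369C
clock 4: out=0, reg = 0x9B4E
clock 5: out=0, reg = 0xCDA7
clock 6: out=1, reg = 0xE6D3
clock 7: out=1, reg = 0xF369
clock 8: out=1, reg = 0xF9B4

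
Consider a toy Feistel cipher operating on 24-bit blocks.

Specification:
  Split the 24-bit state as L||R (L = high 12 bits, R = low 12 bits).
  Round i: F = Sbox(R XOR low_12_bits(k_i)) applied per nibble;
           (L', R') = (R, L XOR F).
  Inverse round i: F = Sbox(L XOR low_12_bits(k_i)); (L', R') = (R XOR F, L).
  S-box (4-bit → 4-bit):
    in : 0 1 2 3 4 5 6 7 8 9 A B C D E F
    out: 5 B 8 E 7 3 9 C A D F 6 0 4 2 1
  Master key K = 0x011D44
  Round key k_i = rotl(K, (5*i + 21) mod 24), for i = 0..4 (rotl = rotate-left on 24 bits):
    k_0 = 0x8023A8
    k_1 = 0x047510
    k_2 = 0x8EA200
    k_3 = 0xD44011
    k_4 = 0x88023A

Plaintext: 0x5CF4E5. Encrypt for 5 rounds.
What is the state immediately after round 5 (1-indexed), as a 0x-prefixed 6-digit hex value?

0x1A4ED7

s_0 = plaintext = 0x5CF4E5
s_1 = Round(s_0, k_0) = 0x4E59BB
s_2 = Round(s_1, k_1) = 0x9BB413
s_3 = Round(s_2, k_2) = 0x413005
s_4 = Round(s_3, k_3) = 0x0051A4
s_5 = Round(s_4, k_4) = 0x1A4ED7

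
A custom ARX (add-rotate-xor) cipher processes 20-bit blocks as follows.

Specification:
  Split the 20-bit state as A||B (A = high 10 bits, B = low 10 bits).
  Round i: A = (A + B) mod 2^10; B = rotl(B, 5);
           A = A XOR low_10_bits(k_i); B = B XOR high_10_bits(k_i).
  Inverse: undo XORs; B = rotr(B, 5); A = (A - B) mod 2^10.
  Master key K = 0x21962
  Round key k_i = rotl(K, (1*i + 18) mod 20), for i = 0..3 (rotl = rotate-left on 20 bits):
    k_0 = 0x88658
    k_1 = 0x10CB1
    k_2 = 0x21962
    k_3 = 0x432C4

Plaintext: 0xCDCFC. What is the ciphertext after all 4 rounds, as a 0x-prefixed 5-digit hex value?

0xD2946

s_0 = plaintext = 0xCDCFC
s_1 = Round(s_0, k_0) = 0x9ADA6
s_2 = Round(s_1, k_1) = 0x2808E
s_3 = Round(s_2, k_2) = 0x13142
s_4 = Round(s_3, k_3) = 0xD2946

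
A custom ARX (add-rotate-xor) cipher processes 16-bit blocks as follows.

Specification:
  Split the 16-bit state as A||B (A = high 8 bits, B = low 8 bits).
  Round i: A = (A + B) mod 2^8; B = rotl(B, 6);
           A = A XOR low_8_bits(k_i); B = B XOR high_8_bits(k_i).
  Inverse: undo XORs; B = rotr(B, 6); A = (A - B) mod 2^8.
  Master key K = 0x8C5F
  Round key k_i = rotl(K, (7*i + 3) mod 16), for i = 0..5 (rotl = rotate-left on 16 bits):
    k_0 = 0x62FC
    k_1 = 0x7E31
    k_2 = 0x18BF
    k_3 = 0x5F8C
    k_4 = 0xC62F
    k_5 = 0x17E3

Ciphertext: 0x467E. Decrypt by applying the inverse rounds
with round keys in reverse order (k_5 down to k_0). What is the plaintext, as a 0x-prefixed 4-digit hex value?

0xD4BA

s_0 = ciphertext = 0x467E
s_1 = InvRound(s_0, k_5) = 0x00A5
s_2 = InvRound(s_1, k_4) = 0xA28D
s_3 = InvRound(s_2, k_3) = 0xE34B
s_4 = InvRound(s_3, k_2) = 0x0F4D
s_5 = InvRound(s_4, k_1) = 0x72CC
s_6 = InvRound(s_5, k_0) = 0xD4BA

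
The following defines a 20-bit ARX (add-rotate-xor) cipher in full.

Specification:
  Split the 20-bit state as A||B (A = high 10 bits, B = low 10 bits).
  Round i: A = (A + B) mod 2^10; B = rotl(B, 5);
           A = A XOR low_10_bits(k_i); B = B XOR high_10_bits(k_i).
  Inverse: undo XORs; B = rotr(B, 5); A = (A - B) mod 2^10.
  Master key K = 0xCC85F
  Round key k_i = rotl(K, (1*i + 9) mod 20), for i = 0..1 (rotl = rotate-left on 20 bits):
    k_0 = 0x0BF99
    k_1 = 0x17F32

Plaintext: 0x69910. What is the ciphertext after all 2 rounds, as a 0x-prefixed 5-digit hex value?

s_0 = plaintext = 0x69910
s_1 = Round(s_0, k_0) = 0x4BE27
s_2 = Round(s_1, k_1) = 0x190AE

0x190AE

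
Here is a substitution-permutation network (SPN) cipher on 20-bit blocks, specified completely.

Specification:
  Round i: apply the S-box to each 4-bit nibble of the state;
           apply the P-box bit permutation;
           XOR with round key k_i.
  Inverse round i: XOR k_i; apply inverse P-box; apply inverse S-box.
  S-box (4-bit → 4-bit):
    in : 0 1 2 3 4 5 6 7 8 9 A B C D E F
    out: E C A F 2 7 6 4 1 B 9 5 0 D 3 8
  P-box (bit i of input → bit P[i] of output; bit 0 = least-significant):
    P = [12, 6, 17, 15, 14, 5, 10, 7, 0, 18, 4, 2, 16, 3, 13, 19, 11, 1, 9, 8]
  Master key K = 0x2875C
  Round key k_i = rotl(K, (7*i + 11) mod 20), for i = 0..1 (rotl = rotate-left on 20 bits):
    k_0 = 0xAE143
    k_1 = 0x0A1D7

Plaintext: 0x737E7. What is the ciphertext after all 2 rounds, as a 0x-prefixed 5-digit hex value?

0x7B6C2

s_0 = plaintext = 0x737E7
s_1 = Round(s_0, k_0) = 0x1837B
s_2 = Round(s_1, k_1) = 0x7B6C2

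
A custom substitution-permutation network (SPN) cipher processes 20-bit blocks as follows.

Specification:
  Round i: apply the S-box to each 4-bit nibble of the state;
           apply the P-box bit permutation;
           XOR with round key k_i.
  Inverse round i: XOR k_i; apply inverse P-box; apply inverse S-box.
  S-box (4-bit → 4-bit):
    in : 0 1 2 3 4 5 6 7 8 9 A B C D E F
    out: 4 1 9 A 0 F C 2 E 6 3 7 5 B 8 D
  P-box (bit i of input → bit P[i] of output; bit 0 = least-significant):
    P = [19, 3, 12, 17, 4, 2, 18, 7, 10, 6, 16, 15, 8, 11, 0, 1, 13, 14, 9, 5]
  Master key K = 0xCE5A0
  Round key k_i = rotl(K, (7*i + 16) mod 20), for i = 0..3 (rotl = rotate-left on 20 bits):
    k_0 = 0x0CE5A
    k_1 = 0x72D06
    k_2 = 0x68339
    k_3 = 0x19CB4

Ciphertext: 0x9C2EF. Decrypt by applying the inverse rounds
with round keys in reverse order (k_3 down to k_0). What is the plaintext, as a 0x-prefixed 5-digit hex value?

0xD2472

s_0 = ciphertext = 0x9C2EF
s_1 = InvRound(s_0, k_3) = 0x98A1B
s_2 = InvRound(s_1, k_2) = 0xED002
s_3 = InvRound(s_2, k_1) = 0xAAF7C
s_4 = InvRound(s_3, k_0) = 0xD2472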